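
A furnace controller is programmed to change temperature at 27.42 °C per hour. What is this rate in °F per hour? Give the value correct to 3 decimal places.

Since only a temperature interval is involved, the additive offset between the scales drops out.
A change of 1°C is a change of 1.8°F, so 27.42 × 1.8 = 49.356.

49.356 °F/hour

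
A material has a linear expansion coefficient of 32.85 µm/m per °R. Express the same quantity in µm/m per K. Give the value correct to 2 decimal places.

Since only a temperature interval is involved, the additive offset between the scales drops out.
A change of 1 K is a change of 1.8°R, so per K the value is 32.85 × 1.8 = 59.13.

59.13 µm/m per K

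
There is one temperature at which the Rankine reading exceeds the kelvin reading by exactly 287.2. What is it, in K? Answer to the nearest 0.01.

Let K be the kelvin reading. The Rankine reading is R = 1.8·K.
Require R - K = 287.2: (0.8)·K = 287.2.
K = (287.2) / (0.8) = 359.00.

359.00 K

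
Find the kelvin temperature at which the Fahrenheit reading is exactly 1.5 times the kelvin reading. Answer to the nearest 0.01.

1532.23 K

Let K be the kelvin reading. The Fahrenheit reading is F = 1.8·K - 459.67.
Require F = 1.5·K: 1.8·K - 459.67 = 1.5·K.
(0.3)·K = 459.67  ⇒  K = 1532.23.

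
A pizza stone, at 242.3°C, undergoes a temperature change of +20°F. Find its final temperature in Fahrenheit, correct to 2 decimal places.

The 20°F change is an interval, so only the factor 5/9 applies: +20 × 5/9 = +11.1111°C.
Final Celsius temperature: 242.3000 + 11.1111 = 253.4111°C.
In Fahrenheit: 253.4111 × 1.8 + 32 = 488.14°F.

488.14°F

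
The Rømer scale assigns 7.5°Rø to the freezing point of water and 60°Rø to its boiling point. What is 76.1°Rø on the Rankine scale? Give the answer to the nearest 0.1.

726.9°R

Linear interpolation between the fixed points: C = (76.1 - 7.5) × 100 / (60 - 7.5) = 130.6667°C.
Then 130.6667 × 1.8 + 491.67 = 726.9°R.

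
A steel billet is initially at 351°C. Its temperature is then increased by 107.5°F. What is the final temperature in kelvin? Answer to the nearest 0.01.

683.87 K

The 107.5°F change is an interval, so only the factor 5/9 applies: +107.5 × 5/9 = +59.7222°C.
Final Celsius temperature: 351.0000 + 59.7222 = 410.7222°C.
In kelvin: 410.7222 + 273.15 = 683.87 K.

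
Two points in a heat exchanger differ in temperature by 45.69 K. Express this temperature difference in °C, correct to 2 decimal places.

45.69°C

Kelvin and Celsius degrees are the same size, so the interval is unchanged: 45.69.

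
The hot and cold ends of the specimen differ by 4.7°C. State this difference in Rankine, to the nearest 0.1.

Only the scale ratio 1.8 matters for a change in temperature.
4.7 × 1.8 = 8.5.

8.5°R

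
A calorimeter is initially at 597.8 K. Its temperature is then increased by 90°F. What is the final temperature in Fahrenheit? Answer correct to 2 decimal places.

Initial temperature in Celsius: 597.8 - 273.15 = 324.6500°C.
The 90°F change is an interval, so only the factor 5/9 applies: +90 × 5/9 = +50.0000°C.
Final Celsius temperature: 324.6500 + 50.0000 = 374.6500°C.
In Fahrenheit: 374.6500 × 1.8 + 32 = 706.37°F.

706.37°F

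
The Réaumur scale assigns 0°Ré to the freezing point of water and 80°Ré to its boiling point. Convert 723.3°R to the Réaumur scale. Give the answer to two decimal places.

First in Celsius: (723.3 - 491.67) × 5/9 = 128.6833°C.
Linearly onto the Réaumur scale: 0 + (128.6833 / 100) × (80 - 0) = 102.95°Ré.

102.95°Ré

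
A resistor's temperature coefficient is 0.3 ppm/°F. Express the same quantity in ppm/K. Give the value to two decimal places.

Since only a temperature interval is involved, the additive offset between the scales drops out.
A change of 1 K is a change of 1.8°F, so per K the value is 0.3 × 1.8 = 0.54.

0.54 ppm/K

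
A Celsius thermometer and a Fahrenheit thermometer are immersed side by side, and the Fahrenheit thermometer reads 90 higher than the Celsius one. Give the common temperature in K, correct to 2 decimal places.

345.65 K

Let x be the Celsius reading; then the Fahrenheit reading is 1.8·x + 32.
(1.8·x + 32) - x = 90  ⇒  (0.8)·x = 58  ⇒  x = 72.5000°C.
In kelvin: 72.5000 + 273.15 = 345.65 K.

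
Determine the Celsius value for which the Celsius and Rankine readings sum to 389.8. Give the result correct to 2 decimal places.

Let C be the Celsius reading. The Rankine reading is R = 1.8·C + 491.67.
Require C + R = 389.8: (2.8)·C + 491.67 = 389.8.
C = (389.8 - 491.67) / (2.8) = -36.38.

-36.38°C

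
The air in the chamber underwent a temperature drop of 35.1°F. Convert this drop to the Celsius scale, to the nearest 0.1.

19.5°C

For a temperature interval the offset drops out; only the factor 5/9 applies.
35.1 × 5/9 = 19.5.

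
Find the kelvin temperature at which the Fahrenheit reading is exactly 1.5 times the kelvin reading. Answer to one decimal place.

1532.2 K

Let K be the kelvin reading. The Fahrenheit reading is F = 1.8·K - 459.67.
Require F = 1.5·K: 1.8·K - 459.67 = 1.5·K.
(0.3)·K = 459.67  ⇒  K = 1532.2.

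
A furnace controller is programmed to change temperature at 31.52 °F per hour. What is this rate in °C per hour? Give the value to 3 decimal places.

Since only a temperature interval is involved, the additive offset between the scales drops out.
A change of 1°F is a change of 5/9°C, so 31.52 × 5/9 = 17.511.

17.511 °C/hour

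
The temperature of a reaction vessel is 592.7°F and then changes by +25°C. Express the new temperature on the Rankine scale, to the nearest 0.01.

1097.37°R

Initial temperature in Celsius: (592.7 - 32) × 5/9 = 311.5000°C.
Final Celsius temperature: 311.5000 + 25.0000 = 336.5000°C.
In Rankine: 336.5000 × 1.8 + 491.67 = 1097.37°R.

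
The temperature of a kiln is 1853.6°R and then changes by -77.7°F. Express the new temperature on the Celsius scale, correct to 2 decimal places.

713.46°C

Initial temperature in Celsius: (1853.6 - 491.67) × 5/9 = 756.6278°C.
The 77.7°F change is an interval, so only the factor 5/9 applies: -77.7 × 5/9 = -43.1667°C.
Final Celsius temperature: 756.6278 - 43.1667 = 713.4611°C.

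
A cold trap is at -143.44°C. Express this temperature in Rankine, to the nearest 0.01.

In Rankine: -143.4400 × 1.8 + 491.67 = 233.48°R.

233.48°R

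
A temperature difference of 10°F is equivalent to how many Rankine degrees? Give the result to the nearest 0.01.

10.00°R

Fahrenheit and Rankine degrees are the same size, so the interval is unchanged: 10.00.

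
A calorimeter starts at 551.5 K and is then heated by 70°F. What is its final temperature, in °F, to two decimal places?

Initial temperature in Celsius: 551.5 - 273.15 = 278.3500°C.
The 70°F change is an interval, so only the factor 5/9 applies: +70 × 5/9 = +38.8889°C.
Final Celsius temperature: 278.3500 + 38.8889 = 317.2389°C.
In Fahrenheit: 317.2389 × 1.8 + 32 = 603.03°F.

603.03°F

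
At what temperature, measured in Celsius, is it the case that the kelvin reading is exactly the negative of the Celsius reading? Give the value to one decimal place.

-136.6°C

Let C be the Celsius reading. The kelvin reading is K = 1·C + 273.15.
Require K = -1·C: 1·C + 273.15 = -1·C.
(2)·C = -273.15  ⇒  C = -136.6.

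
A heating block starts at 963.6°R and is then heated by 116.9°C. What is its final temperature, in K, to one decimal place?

Initial temperature in Celsius: (963.6 - 491.67) × 5/9 = 262.1833°C.
Final Celsius temperature: 262.1833 + 116.9000 = 379.0833°C.
In kelvin: 379.0833 + 273.15 = 652.2 K.

652.2 K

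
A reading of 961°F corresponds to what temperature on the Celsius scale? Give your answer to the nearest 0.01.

In Celsius: (961 - 32) × 5/9 = 516.1111°C.

516.11°C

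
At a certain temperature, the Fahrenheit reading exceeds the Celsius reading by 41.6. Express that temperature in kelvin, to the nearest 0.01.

285.15 K

Let x be the Fahrenheit reading; then the Celsius reading is 5/9·x - 17.7778.
(5/9·x - 17.7778) - x = -41.6  ⇒  (-4/9)·x = -23.8222  ⇒  x = 53.6000°F.
In Celsius: (53.6 - 32) × 5/9 = 12.0000°C.
In kelvin: 12.0000 + 273.15 = 285.15 K.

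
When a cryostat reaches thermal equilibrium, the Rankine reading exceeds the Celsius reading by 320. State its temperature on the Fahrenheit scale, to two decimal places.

Let x be the Rankine reading; then the Celsius reading is 5/9·x - 273.15.
(5/9·x - 273.15) - x = -320  ⇒  (-4/9)·x = -46.85  ⇒  x = 105.4125°R.
In Celsius: (105.4125 - 491.67) × 5/9 = -214.5875°C.
In Fahrenheit: -214.5875 × 1.8 + 32 = -354.26°F.

-354.26°F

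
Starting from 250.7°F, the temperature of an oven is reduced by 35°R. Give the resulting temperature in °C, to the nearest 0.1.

102.1°C

Initial temperature in Celsius: (250.7 - 32) × 5/9 = 121.5000°C.
The 35°R change is an interval, so only the factor 5/9 applies: -35 × 5/9 = -19.4444°C.
Final Celsius temperature: 121.5000 - 19.4444 = 102.0556°C.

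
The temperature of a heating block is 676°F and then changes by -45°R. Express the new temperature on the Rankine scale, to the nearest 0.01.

1090.67°R

Initial temperature in Celsius: (676 - 32) × 5/9 = 357.7778°C.
The 45°R change is an interval, so only the factor 5/9 applies: -45 × 5/9 = -25.0000°C.
Final Celsius temperature: 357.7778 - 25.0000 = 332.7778°C.
In Rankine: 332.7778 × 1.8 + 491.67 = 1090.67°R.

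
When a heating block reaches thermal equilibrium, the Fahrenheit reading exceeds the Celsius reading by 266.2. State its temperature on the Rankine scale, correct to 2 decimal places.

1018.62°R

Let x be the Celsius reading; then the Fahrenheit reading is 1.8·x + 32.
(1.8·x + 32) - x = 266.2  ⇒  (0.8)·x = 234.2  ⇒  x = 292.7500°C.
In Rankine: 292.7500 × 1.8 + 491.67 = 1018.62°R.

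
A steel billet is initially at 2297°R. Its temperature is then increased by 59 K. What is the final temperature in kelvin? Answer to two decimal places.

1335.11 K

Initial temperature in Celsius: (2297 - 491.67) × 5/9 = 1002.9611°C.
The 59 K change is an interval; Kelvin and Celsius degrees are the same size, so ΔC = +59°C.
Final Celsius temperature: 1002.9611 + 59.0000 = 1061.9611°C.
In kelvin: 1061.9611 + 273.15 = 1335.11 K.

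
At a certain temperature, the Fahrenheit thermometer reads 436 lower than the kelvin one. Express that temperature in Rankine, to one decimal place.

53.3°R

Let x be the kelvin reading; then the Fahrenheit reading is 1.8·x - 459.67.
(1.8·x - 459.67) - x = -436  ⇒  (0.8)·x = 23.67  ⇒  x = 29.5875 K.
In Celsius: 29.5875 - 273.15 = -243.5625°C.
In Rankine: -243.5625 × 1.8 + 491.67 = 53.3°R.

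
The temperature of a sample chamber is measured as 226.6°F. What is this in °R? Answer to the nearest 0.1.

In Celsius: (226.6 - 32) × 5/9 = 108.1111°C.
In Rankine: 108.1111 × 1.8 + 491.67 = 686.3°R.

686.3°R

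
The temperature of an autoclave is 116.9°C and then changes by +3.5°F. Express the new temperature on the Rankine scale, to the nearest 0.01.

705.59°R

The 3.5°F change is an interval, so only the factor 5/9 applies: +3.5 × 5/9 = +1.9444°C.
Final Celsius temperature: 116.9000 + 1.9444 = 118.8444°C.
In Rankine: 118.8444 × 1.8 + 491.67 = 705.59°R.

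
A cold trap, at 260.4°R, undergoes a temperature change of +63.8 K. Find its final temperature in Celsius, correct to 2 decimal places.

Initial temperature in Celsius: (260.4 - 491.67) × 5/9 = -128.4833°C.
The 63.8 K change is an interval; Kelvin and Celsius degrees are the same size, so ΔC = +63.8°C.
Final Celsius temperature: -128.4833 + 63.8000 = -64.6833°C.

-64.68°C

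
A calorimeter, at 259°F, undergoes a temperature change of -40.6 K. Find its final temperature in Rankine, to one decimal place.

645.6°R

Initial temperature in Celsius: (259 - 32) × 5/9 = 126.1111°C.
The 40.6 K change is an interval; Kelvin and Celsius degrees are the same size, so ΔC = -40.6°C.
Final Celsius temperature: 126.1111 - 40.6000 = 85.5111°C.
In Rankine: 85.5111 × 1.8 + 491.67 = 645.6°R.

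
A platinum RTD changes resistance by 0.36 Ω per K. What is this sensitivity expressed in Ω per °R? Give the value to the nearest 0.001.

The quantity depends on a temperature interval, so only the ratio of degree sizes applies; the offset between the scales is irrelevant.
A change of 1°R is a change of 5/9 K, so per °R the value is 0.36 × 5/9 = 0.200.

0.200 Ω per °R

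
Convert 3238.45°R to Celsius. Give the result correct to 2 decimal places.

In Celsius: (3238.45 - 491.67) × 5/9 = 1525.9889°C.

1525.99°C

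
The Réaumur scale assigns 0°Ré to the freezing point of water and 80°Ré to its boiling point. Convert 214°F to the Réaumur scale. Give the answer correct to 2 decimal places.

80.89°Ré

First in Celsius: (214 - 32) × 5/9 = 101.1111°C.
Linearly onto the Réaumur scale: 0 + (101.1111 / 100) × (80 - 0) = 80.89°Ré.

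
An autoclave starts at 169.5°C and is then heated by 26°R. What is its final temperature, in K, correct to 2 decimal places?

457.09 K

The 26°R change is an interval, so only the factor 5/9 applies: +26 × 5/9 = +14.4444°C.
Final Celsius temperature: 169.5000 + 14.4444 = 183.9444°C.
In kelvin: 183.9444 + 273.15 = 457.09 K.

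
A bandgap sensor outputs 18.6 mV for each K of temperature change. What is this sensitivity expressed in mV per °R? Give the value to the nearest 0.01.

Since only a temperature interval is involved, the additive offset between the scales drops out.
A change of 1°R is a change of 5/9 K, so per °R the value is 18.6 × 5/9 = 10.33.

10.33 mV per °R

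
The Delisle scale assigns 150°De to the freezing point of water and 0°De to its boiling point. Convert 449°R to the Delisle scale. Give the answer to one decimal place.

185.6°De

First in Celsius: (449 - 491.67) × 5/9 = -23.7056°C.
Linearly onto the Delisle scale: 150 + (-23.7056 / 100) × (0 - 150) = 185.6°De.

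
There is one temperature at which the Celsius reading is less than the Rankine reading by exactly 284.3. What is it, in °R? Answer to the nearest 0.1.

Let R be the Rankine reading. The Celsius reading is C = 5/9·R - 273.15.
Require C - R = -284.3: (-4/9)·R - 273.15 = -284.3.
R = (-284.3 + 273.15) / (-4/9) = 25.1.

25.1°R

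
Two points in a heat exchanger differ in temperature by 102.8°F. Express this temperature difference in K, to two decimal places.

Only the scale ratio 5/9 matters for a change in temperature.
102.8 × 5/9 = 57.11.

57.11 K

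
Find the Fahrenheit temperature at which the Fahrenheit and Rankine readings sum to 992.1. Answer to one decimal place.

Let F be the Fahrenheit reading. The Rankine reading is R = 1·F + 459.67.
Require F + R = 992.1: (2)·F + 459.67 = 992.1.
F = (992.1 - 459.67) / (2) = 266.2.

266.2°F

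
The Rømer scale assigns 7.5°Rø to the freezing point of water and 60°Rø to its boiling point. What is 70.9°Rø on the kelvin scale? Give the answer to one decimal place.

Linear interpolation between the fixed points: C = (70.9 - 7.5) × 100 / (60 - 7.5) = 120.7619°C.
Then 120.7619 + 273.15 = 393.9 K.

393.9 K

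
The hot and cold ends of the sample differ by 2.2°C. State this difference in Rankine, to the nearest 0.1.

For a temperature interval the offset drops out; only the factor 1.8 applies.
2.2 × 1.8 = 4.0.

4.0°R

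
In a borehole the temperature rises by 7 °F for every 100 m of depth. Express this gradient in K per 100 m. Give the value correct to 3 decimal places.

Since only a temperature interval is involved, the additive offset between the scales drops out.
A change of 1°F is a change of 5/9 K, so 7 × 5/9 = 3.889.

3.889 K/100 m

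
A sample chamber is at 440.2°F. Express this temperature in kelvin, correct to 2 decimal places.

In Celsius: (440.2 - 32) × 5/9 = 226.7778°C.
In kelvin: 226.7778 + 273.15 = 499.93 K.

499.93 K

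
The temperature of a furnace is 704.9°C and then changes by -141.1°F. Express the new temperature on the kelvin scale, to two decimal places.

The 141.1°F change is an interval, so only the factor 5/9 applies: -141.1 × 5/9 = -78.3889°C.
Final Celsius temperature: 704.9000 - 78.3889 = 626.5111°C.
In kelvin: 626.5111 + 273.15 = 899.66 K.

899.66 K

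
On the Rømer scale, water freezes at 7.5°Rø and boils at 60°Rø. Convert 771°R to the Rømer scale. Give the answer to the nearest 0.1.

89.0°Rø

First in Celsius: (771 - 491.67) × 5/9 = 155.1833°C.
Linearly onto the Rømer scale: 7.5 + (155.1833 / 100) × (60 - 7.5) = 89.0°Rø.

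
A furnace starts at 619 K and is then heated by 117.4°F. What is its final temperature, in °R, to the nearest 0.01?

1231.60°R

Initial temperature in Celsius: 619 - 273.15 = 345.8500°C.
The 117.4°F change is an interval, so only the factor 5/9 applies: +117.4 × 5/9 = +65.2222°C.
Final Celsius temperature: 345.8500 + 65.2222 = 411.0722°C.
In Rankine: 411.0722 × 1.8 + 491.67 = 1231.60°R.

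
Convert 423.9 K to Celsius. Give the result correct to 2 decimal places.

In Celsius: 423.9 - 273.15 = 150.7500°C.

150.75°C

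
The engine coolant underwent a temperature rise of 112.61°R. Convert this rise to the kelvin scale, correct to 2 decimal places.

An interval of 1°R corresponds to 5/9 K.
112.61 × 5/9 = 62.56.

62.56 K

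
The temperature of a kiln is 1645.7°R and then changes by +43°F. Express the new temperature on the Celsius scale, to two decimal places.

665.02°C

Initial temperature in Celsius: (1645.7 - 491.67) × 5/9 = 641.1278°C.
The 43°F change is an interval, so only the factor 5/9 applies: +43 × 5/9 = +23.8889°C.
Final Celsius temperature: 641.1278 + 23.8889 = 665.0167°C.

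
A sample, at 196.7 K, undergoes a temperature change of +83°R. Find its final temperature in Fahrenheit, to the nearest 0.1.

-22.6°F

Initial temperature in Celsius: 196.7 - 273.15 = -76.4500°C.
The 83°R change is an interval, so only the factor 5/9 applies: +83 × 5/9 = +46.1111°C.
Final Celsius temperature: -76.4500 + 46.1111 = -30.3389°C.
In Fahrenheit: -30.3389 × 1.8 + 32 = -22.6°F.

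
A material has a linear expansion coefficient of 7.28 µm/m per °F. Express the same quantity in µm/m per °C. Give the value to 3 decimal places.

13.104 µm/m per °C

Since only a temperature interval is involved, the additive offset between the scales drops out.
A change of 1°C is a change of 1.8°F, so per °C the value is 7.28 × 1.8 = 13.104.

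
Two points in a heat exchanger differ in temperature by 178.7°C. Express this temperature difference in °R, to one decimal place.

For a temperature interval the offset drops out; only the factor 1.8 applies.
178.7 × 1.8 = 321.7.

321.7°R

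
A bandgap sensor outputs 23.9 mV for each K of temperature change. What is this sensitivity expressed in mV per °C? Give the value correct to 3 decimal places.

23.900 mV per °C

The quantity depends on a temperature interval, so only the ratio of degree sizes applies; the offset between the scales is irrelevant.
A change of 1°C is a change of 1 K, so per °C the value is 23.9 × 1 = 23.900.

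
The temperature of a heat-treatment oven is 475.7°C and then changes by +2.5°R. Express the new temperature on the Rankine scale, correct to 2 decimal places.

The 2.5°R change is an interval, so only the factor 5/9 applies: +2.5 × 5/9 = +1.3889°C.
Final Celsius temperature: 475.7000 + 1.3889 = 477.0889°C.
In Rankine: 477.0889 × 1.8 + 491.67 = 1350.43°R.

1350.43°R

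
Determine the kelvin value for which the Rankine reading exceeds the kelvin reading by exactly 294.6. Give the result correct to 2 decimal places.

Let K be the kelvin reading. The Rankine reading is R = 1.8·K.
Require R - K = 294.6: (0.8)·K = 294.6.
K = (294.6) / (0.8) = 368.25.

368.25 K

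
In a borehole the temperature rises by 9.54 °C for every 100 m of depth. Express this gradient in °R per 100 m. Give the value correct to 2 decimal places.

17.17 °R/100 m

Since only a temperature interval is involved, the additive offset between the scales drops out.
A change of 1°C is a change of 1.8°R, so 9.54 × 1.8 = 17.17.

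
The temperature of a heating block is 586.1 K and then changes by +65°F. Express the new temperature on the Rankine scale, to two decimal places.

Initial temperature in Celsius: 586.1 - 273.15 = 312.9500°C.
The 65°F change is an interval, so only the factor 5/9 applies: +65 × 5/9 = +36.1111°C.
Final Celsius temperature: 312.9500 + 36.1111 = 349.0611°C.
In Rankine: 349.0611 × 1.8 + 491.67 = 1119.98°R.

1119.98°R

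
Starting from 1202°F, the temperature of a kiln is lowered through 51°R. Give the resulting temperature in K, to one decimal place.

894.8 K

Initial temperature in Celsius: (1202 - 32) × 5/9 = 650.0000°C.
The 51°R change is an interval, so only the factor 5/9 applies: -51 × 5/9 = -28.3333°C.
Final Celsius temperature: 650.0000 - 28.3333 = 621.6667°C.
In kelvin: 621.6667 + 273.15 = 894.8 K.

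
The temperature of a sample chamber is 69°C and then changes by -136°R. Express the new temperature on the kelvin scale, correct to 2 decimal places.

266.59 K

The 136°R change is an interval, so only the factor 5/9 applies: -136 × 5/9 = -75.5556°C.
Final Celsius temperature: 69.0000 - 75.5556 = -6.5556°C.
In kelvin: -6.5556 + 273.15 = 266.59 K.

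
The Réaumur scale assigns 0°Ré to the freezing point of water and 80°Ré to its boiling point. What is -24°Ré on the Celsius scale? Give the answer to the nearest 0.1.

-30.0°C

Linear interpolation between the fixed points: C = (-24 - 0) × 100 / (80 - 0) = -30.0000°C.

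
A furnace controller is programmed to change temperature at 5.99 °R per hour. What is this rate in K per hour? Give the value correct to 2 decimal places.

The quantity depends on a temperature interval, so only the ratio of degree sizes applies; the offset between the scales is irrelevant.
A change of 1°R is a change of 5/9 K, so 5.99 × 5/9 = 3.33.

3.33 K/hour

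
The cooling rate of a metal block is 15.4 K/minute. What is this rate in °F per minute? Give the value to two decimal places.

27.72 °F/minute

The quantity depends on a temperature interval, so only the ratio of degree sizes applies; the offset between the scales is irrelevant.
A change of 1 K is a change of 1.8°F, so 15.4 × 1.8 = 27.72.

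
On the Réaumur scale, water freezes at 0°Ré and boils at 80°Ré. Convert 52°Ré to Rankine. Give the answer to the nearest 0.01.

608.67°R

Linear interpolation between the fixed points: C = (52 - 0) × 100 / (80 - 0) = 65.0000°C.
Then 65.0000 × 1.8 + 491.67 = 608.67°R.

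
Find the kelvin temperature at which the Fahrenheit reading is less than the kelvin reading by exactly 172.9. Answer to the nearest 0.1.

Let K be the kelvin reading. The Fahrenheit reading is F = 1.8·K - 459.67.
Require F - K = -172.9: (0.8)·K - 459.67 = -172.9.
K = (-172.9 + 459.67) / (0.8) = 358.5.

358.5 K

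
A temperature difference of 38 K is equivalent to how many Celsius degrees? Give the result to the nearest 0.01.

Kelvin and Celsius degrees are the same size, so the interval is unchanged: 38.00.

38.00°C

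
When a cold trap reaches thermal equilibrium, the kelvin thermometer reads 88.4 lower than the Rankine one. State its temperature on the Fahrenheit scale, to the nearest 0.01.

-260.77°F

Let x be the Rankine reading; then the kelvin reading is 5/9·x.
(5/9·x) - x = -88.4  ⇒  (-4/9)·x = -88.4  ⇒  x = 198.9000°R.
In Celsius: (198.9 - 491.67) × 5/9 = -162.6500°C.
In Fahrenheit: -162.6500 × 1.8 + 32 = -260.77°F.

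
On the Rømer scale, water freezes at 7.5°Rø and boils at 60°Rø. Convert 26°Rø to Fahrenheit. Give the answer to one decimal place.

95.4°F

Linear interpolation between the fixed points: C = (26 - 7.5) × 100 / (60 - 7.5) = 35.2381°C.
Then 35.2381 × 1.8 + 32 = 95.4°F.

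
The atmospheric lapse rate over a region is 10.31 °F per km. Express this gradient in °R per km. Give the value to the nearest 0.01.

Since only a temperature interval is involved, the additive offset between the scales drops out.
A change of 1°F is a change of 1°R, so 10.31 × 1 = 10.31.

10.31 °R/km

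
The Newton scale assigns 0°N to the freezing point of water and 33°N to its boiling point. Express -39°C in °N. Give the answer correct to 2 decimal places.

Linearly onto the Newton scale: 0 + (-39.0000 / 100) × (33 - 0) = -12.87°N.

-12.87°N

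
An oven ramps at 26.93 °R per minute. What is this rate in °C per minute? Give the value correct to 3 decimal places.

14.961 °C/minute

The quantity depends on a temperature interval, so only the ratio of degree sizes applies; the offset between the scales is irrelevant.
A change of 1°R is a change of 5/9°C, so 26.93 × 5/9 = 14.961.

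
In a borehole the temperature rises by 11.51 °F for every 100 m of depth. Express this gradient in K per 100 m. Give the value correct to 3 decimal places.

6.394 K/100 m

The quantity depends on a temperature interval, so only the ratio of degree sizes applies; the offset between the scales is irrelevant.
A change of 1°F is a change of 5/9 K, so 11.51 × 5/9 = 6.394.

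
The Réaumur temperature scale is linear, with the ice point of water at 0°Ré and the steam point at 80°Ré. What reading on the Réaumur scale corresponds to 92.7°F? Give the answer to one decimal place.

27.0°Ré

First in Celsius: (92.7 - 32) × 5/9 = 33.7222°C.
Linearly onto the Réaumur scale: 0 + (33.7222 / 100) × (80 - 0) = 27.0°Ré.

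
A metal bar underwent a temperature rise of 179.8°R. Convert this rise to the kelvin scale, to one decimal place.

99.9 K

For a temperature interval the offset drops out; only the factor 5/9 applies.
179.8 × 5/9 = 99.9.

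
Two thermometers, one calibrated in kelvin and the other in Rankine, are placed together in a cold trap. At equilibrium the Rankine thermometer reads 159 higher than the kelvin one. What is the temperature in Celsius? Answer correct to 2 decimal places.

Let x be the kelvin reading; then the Rankine reading is 1.8·x.
(1.8·x) - x = 159  ⇒  (0.8)·x = 159  ⇒  x = 198.7500 K.
In Celsius: 198.75 - 273.15 = -74.40°C.

-74.40°C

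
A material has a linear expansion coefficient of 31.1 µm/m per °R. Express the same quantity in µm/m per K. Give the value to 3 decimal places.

The quantity depends on a temperature interval, so only the ratio of degree sizes applies; the offset between the scales is irrelevant.
A change of 1 K is a change of 1.8°R, so per K the value is 31.1 × 1.8 = 55.980.

55.980 µm/m per K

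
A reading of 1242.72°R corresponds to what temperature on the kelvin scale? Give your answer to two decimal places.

In Celsius: (1242.72 - 491.67) × 5/9 = 417.2500°C.
In kelvin: 417.2500 + 273.15 = 690.40 K.

690.40 K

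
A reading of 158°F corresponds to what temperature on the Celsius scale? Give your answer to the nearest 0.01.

70.00°C

In Celsius: (158 - 32) × 5/9 = 70.0000°C.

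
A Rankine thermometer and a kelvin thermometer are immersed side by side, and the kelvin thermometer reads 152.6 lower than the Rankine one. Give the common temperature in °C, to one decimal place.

-82.4°C

Let x be the Rankine reading; then the kelvin reading is 5/9·x.
(5/9·x) - x = -152.6  ⇒  (-4/9)·x = -152.6  ⇒  x = 343.3500°R.
In Celsius: (343.35 - 491.67) × 5/9 = -82.4°C.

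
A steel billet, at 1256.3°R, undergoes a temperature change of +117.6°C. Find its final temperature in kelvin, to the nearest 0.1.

815.5 K

Initial temperature in Celsius: (1256.3 - 491.67) × 5/9 = 424.7944°C.
Final Celsius temperature: 424.7944 + 117.6000 = 542.3944°C.
In kelvin: 542.3944 + 273.15 = 815.5 K.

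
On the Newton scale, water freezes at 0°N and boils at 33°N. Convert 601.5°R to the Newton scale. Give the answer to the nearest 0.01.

20.14°N

First in Celsius: (601.5 - 491.67) × 5/9 = 61.0167°C.
Linearly onto the Newton scale: 0 + (61.0167 / 100) × (33 - 0) = 20.14°N.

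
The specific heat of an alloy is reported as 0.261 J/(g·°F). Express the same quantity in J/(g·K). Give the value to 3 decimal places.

0.470 J/(g·K)

Since only a temperature interval is involved, the additive offset between the scales drops out.
A change of 1 K is a change of 1.8°F, so per K the value is 0.261 × 1.8 = 0.470.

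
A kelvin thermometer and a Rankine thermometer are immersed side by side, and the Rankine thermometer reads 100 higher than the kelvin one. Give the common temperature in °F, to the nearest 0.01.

-234.67°F

Let x be the kelvin reading; then the Rankine reading is 1.8·x.
(1.8·x) - x = 100  ⇒  (0.8)·x = 100  ⇒  x = 125.0000 K.
In Celsius: 125 - 273.15 = -148.1500°C.
In Fahrenheit: -148.1500 × 1.8 + 32 = -234.67°F.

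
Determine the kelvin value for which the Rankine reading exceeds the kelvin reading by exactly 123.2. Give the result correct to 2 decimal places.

154.00 K

Let K be the kelvin reading. The Rankine reading is R = 1.8·K.
Require R - K = 123.2: (0.8)·K = 123.2.
K = (123.2) / (0.8) = 154.00.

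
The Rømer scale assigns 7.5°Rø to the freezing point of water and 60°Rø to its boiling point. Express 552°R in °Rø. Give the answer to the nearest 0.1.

25.1°Rø

First in Celsius: (552 - 491.67) × 5/9 = 33.5167°C.
Linearly onto the Rømer scale: 7.5 + (33.5167 / 100) × (60 - 7.5) = 25.1°Rø.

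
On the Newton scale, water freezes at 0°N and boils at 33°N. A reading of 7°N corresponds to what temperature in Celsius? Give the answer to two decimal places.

21.21°C

Linear interpolation between the fixed points: C = (7 - 0) × 100 / (33 - 0) = 21.2121°C.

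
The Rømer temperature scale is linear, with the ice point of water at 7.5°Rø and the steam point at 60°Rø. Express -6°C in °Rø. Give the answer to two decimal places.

4.35°Rø

Linearly onto the Rømer scale: 7.5 + (-6.0000 / 100) × (60 - 7.5) = 4.35°Rø.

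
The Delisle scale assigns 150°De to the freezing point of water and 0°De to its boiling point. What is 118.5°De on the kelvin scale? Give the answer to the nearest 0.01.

Linear interpolation between the fixed points: C = (118.5 - 150) × 100 / (0 - 150) = 21.0000°C.
Then 21.0000 + 273.15 = 294.15 K.

294.15 K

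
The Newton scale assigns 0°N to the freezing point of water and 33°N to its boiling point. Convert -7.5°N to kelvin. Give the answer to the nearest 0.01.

250.42 K

Linear interpolation between the fixed points: C = (-7.5 - 0) × 100 / (33 - 0) = -22.7273°C.
Then -22.7273 + 273.15 = 250.42 K.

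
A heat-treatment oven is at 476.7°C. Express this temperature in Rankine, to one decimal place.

In Rankine: 476.7000 × 1.8 + 491.67 = 1349.7°R.

1349.7°R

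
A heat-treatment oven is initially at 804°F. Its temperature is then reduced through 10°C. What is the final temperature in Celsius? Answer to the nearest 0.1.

Initial temperature in Celsius: (804 - 32) × 5/9 = 428.8889°C.
Final Celsius temperature: 428.8889 - 10.0000 = 418.8889°C.

418.9°C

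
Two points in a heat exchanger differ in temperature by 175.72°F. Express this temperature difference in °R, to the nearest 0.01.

175.72°R

Fahrenheit and Rankine degrees are the same size, so the interval is unchanged: 175.72.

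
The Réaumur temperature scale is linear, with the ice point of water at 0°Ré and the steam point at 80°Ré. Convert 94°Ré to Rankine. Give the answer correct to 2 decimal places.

Linear interpolation between the fixed points: C = (94 - 0) × 100 / (80 - 0) = 117.5000°C.
Then 117.5000 × 1.8 + 491.67 = 703.17°R.

703.17°R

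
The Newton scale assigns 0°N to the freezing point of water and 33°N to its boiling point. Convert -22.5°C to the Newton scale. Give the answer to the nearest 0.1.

-7.4°N

Linearly onto the Newton scale: 0 + (-22.5000 / 100) × (33 - 0) = -7.4°N.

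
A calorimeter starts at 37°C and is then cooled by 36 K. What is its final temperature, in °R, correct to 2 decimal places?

493.47°R

The 36 K change is an interval; Kelvin and Celsius degrees are the same size, so ΔC = -36°C.
Final Celsius temperature: 37.0000 - 36.0000 = 1.0000°C.
In Rankine: 1.0000 × 1.8 + 491.67 = 493.47°R.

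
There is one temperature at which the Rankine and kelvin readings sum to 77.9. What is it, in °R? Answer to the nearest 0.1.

50.1°R

Let R be the Rankine reading. The kelvin reading is K = 5/9·R.
Require R + K = 77.9: (14/9)·R = 77.9.
R = (77.9) / (14/9) = 50.1.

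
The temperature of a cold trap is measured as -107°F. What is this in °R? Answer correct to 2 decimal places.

352.67°R

In Celsius: (-107 - 32) × 5/9 = -77.2222°C.
In Rankine: -77.2222 × 1.8 + 491.67 = 352.67°R.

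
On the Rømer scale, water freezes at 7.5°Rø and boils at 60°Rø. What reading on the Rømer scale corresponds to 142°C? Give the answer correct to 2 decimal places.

82.05°Rø

Linearly onto the Rømer scale: 7.5 + (142.0000 / 100) × (60 - 7.5) = 82.05°Rø.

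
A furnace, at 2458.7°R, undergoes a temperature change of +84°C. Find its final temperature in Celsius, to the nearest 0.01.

1176.79°C

Initial temperature in Celsius: (2458.7 - 491.67) × 5/9 = 1092.7944°C.
Final Celsius temperature: 1092.7944 + 84.0000 = 1176.7944°C.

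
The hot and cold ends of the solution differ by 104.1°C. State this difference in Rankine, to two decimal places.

An interval of 1°C corresponds to 1.8°R.
104.1 × 1.8 = 187.38.

187.38°R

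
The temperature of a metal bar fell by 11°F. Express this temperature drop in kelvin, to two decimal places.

6.11 K

For a temperature interval the offset drops out; only the factor 5/9 applies.
11 × 5/9 = 6.11.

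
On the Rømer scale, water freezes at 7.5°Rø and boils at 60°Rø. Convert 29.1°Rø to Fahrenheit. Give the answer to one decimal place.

Linear interpolation between the fixed points: C = (29.1 - 7.5) × 100 / (60 - 7.5) = 41.1429°C.
Then 41.1429 × 1.8 + 32 = 106.1°F.

106.1°F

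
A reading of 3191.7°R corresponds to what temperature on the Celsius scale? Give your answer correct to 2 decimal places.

In Celsius: (3191.7 - 491.67) × 5/9 = 1500.0167°C.

1500.02°C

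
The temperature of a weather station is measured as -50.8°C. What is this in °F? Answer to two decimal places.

In Fahrenheit: -50.8000 × 1.8 + 32 = -59.44°F.

-59.44°F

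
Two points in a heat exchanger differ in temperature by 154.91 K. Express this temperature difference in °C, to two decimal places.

Kelvin and Celsius degrees are the same size, so the interval is unchanged: 154.91.

154.91°C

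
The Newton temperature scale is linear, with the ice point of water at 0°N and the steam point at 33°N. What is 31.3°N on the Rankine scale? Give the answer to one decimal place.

Linear interpolation between the fixed points: C = (31.3 - 0) × 100 / (33 - 0) = 94.8485°C.
Then 94.8485 × 1.8 + 491.67 = 662.4°R.

662.4°R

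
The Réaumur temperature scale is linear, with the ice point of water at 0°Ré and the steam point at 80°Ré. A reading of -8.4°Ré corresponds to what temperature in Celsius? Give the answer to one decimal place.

-10.5°C

Linear interpolation between the fixed points: C = (-8.4 - 0) × 100 / (80 - 0) = -10.5000°C.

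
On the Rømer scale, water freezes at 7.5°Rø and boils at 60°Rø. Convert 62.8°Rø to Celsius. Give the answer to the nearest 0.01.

Linear interpolation between the fixed points: C = (62.8 - 7.5) × 100 / (60 - 7.5) = 105.3333°C.

105.33°C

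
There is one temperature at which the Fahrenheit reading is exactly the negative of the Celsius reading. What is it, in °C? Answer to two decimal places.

-11.43°C

Let C be the Celsius reading. The Fahrenheit reading is F = 1.8·C + 32.
Require F = -1·C: 1.8·C + 32 = -1·C.
(2.8)·C = -32  ⇒  C = -11.43.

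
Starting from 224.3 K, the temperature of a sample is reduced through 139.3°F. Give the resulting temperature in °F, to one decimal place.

-195.2°F

Initial temperature in Celsius: 224.3 - 273.15 = -48.8500°C.
The 139.3°F change is an interval, so only the factor 5/9 applies: -139.3 × 5/9 = -77.3889°C.
Final Celsius temperature: -48.8500 - 77.3889 = -126.2389°C.
In Fahrenheit: -126.2389 × 1.8 + 32 = -195.2°F.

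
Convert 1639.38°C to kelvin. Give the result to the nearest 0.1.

In kelvin: 1639.3800 + 273.15 = 1912.5 K.

1912.5 K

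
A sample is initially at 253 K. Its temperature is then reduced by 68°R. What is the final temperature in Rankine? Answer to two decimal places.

Initial temperature in Celsius: 253 - 273.15 = -20.1500°C.
The 68°R change is an interval, so only the factor 5/9 applies: -68 × 5/9 = -37.7778°C.
Final Celsius temperature: -20.1500 - 37.7778 = -57.9278°C.
In Rankine: -57.9278 × 1.8 + 491.67 = 387.40°R.

387.40°R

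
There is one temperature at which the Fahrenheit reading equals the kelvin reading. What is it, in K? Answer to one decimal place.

Let K be the kelvin reading. The Fahrenheit reading is F = 1.8·K - 459.67.
Set F = K: 1.8·K - 459.67 = K.
(0.8)·K = 459.67  ⇒  K = 574.6.

574.6 K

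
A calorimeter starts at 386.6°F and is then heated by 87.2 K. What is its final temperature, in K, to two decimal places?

Initial temperature in Celsius: (386.6 - 32) × 5/9 = 197.0000°C.
The 87.2 K change is an interval; Kelvin and Celsius degrees are the same size, so ΔC = +87.2°C.
Final Celsius temperature: 197.0000 + 87.2000 = 284.2000°C.
In kelvin: 284.2000 + 273.15 = 557.35 K.

557.35 K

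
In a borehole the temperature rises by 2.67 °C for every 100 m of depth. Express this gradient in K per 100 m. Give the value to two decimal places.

2.67 K/100 m

The quantity depends on a temperature interval, so only the ratio of degree sizes applies; the offset between the scales is irrelevant.
A change of 1°C is a change of 1 K, so 2.67 × 1 = 2.67.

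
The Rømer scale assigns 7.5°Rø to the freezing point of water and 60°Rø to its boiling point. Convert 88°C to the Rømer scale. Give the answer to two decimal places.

Linearly onto the Rømer scale: 7.5 + (88.0000 / 100) × (60 - 7.5) = 53.70°Rø.

53.70°Rø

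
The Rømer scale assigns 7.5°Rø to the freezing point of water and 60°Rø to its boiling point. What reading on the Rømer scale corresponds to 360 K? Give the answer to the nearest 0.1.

First in Celsius: 360 - 273.15 = 86.8500°C.
Linearly onto the Rømer scale: 7.5 + (86.8500 / 100) × (60 - 7.5) = 53.1°Rø.

53.1°Rø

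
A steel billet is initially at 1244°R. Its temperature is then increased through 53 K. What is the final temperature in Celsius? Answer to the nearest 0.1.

471.0°C

Initial temperature in Celsius: (1244 - 491.67) × 5/9 = 417.9611°C.
The 53 K change is an interval; Kelvin and Celsius degrees are the same size, so ΔC = +53°C.
Final Celsius temperature: 417.9611 + 53.0000 = 470.9611°C.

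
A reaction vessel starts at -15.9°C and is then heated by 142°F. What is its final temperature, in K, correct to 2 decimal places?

The 142°F change is an interval, so only the factor 5/9 applies: +142 × 5/9 = +78.8889°C.
Final Celsius temperature: -15.9000 + 78.8889 = 62.9889°C.
In kelvin: 62.9889 + 273.15 = 336.14 K.

336.14 K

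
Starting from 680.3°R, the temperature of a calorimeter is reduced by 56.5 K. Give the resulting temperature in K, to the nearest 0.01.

321.44 K

Initial temperature in Celsius: (680.3 - 491.67) × 5/9 = 104.7944°C.
The 56.5 K change is an interval; Kelvin and Celsius degrees are the same size, so ΔC = -56.5°C.
Final Celsius temperature: 104.7944 - 56.5000 = 48.2944°C.
In kelvin: 48.2944 + 273.15 = 321.44 K.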